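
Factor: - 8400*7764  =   - 65217600 = - 2^6*3^2*5^2*7^1  *647^1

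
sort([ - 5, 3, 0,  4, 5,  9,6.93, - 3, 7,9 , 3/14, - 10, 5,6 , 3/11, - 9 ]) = [-10, - 9, - 5, - 3,0, 3/14,3/11 , 3,4 , 5, 5, 6,  6.93,7, 9,9 ]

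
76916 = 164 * 469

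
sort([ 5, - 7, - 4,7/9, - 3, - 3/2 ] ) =[ - 7, - 4, - 3, - 3/2,7/9,5 ]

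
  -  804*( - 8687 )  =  6984348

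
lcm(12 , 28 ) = 84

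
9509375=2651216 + 6858159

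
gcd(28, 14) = 14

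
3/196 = 3/196 = 0.02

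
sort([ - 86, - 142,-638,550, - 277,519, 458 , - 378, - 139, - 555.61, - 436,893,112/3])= [  -  638, -555.61, - 436, - 378, - 277, - 142, - 139 ,-86,112/3,458,519, 550,893] 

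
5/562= 5/562  =  0.01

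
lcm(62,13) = 806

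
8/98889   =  8/98889  =  0.00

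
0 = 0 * 6700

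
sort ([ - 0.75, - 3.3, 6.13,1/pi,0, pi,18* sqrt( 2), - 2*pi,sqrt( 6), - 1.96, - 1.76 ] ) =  [ - 2*pi, - 3.3, - 1.96, - 1.76,  -  0.75,0 , 1/pi, sqrt(6 ), pi,6.13,18 * sqrt(2 ) ]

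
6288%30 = 18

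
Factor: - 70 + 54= - 2^4  =  - 16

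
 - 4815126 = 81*(- 59446) 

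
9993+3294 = 13287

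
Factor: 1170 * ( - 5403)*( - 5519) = 2^1*3^3*5^1*13^1*  1801^1 * 5519^1 = 34888413690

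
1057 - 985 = 72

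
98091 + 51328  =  149419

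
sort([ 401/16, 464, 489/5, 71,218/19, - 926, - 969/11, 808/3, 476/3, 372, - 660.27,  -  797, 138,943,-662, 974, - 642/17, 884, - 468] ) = [ - 926,-797,-662, - 660.27, - 468,-969/11, - 642/17, 218/19,401/16, 71, 489/5,138, 476/3, 808/3, 372, 464, 884, 943, 974 ]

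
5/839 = 5/839=0.01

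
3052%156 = 88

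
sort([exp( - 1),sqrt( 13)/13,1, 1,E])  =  [ sqrt(13) /13,exp (- 1),1,1  ,  E]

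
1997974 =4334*461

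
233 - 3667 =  - 3434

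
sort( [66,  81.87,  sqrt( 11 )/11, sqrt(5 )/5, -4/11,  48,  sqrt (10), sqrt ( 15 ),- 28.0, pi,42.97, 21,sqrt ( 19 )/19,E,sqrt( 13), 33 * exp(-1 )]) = [-28.0, - 4/11, sqrt( 19) /19,sqrt(11)/11, sqrt(5) /5, E,  pi,sqrt( 10 ) , sqrt(13) , sqrt( 15 ),  33*exp ( -1), 21, 42.97,48,  66, 81.87 ] 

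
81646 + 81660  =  163306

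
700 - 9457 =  - 8757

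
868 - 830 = 38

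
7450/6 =1241 + 2/3 = 1241.67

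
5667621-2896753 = 2770868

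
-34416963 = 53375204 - 87792167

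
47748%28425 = 19323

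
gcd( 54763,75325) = 23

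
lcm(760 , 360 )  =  6840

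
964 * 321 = 309444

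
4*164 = 656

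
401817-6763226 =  - 6361409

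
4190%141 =101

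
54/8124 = 9/1354 = 0.01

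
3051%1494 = 63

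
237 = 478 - 241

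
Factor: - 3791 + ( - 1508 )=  - 5299  =  -  7^1*757^1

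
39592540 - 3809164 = 35783376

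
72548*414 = 30034872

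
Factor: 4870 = 2^1*5^1*487^1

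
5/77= 5/77 = 0.06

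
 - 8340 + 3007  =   - 5333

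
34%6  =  4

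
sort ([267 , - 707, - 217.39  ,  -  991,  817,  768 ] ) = [ - 991, - 707, - 217.39,  267,768, 817 ] 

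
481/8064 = 481/8064= 0.06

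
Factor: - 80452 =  - 2^2 * 20113^1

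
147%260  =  147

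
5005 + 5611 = 10616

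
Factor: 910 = 2^1*5^1 * 7^1 * 13^1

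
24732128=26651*928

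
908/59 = 15 + 23/59 = 15.39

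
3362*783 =2632446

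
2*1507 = 3014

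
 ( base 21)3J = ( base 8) 122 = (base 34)2E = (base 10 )82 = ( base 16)52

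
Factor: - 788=- 2^2*197^1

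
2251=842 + 1409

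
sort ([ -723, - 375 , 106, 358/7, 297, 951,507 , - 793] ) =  [ - 793,-723, - 375,358/7 , 106, 297,507, 951]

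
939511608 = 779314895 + 160196713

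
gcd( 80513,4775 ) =1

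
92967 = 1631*57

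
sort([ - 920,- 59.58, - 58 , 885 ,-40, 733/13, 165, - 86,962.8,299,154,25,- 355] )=[  -  920, - 355, - 86, - 59.58,-58 ,-40, 25, 733/13 , 154,165,299,885,  962.8] 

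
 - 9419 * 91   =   - 857129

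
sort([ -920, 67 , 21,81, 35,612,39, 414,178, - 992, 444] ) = [ - 992, - 920,21, 35, 39,67,81, 178 , 414,444,612]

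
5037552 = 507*9936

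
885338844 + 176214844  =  1061553688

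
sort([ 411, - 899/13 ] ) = [ - 899/13, 411]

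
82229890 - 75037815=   7192075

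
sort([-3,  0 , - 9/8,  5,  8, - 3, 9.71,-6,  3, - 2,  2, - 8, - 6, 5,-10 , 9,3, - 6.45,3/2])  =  [  -  10,-8,-6.45, - 6,-6, - 3,-3, - 2,-9/8,0, 3/2, 2,3,3,5, 5,8, 9,9.71 ]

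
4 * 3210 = 12840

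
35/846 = 35/846 = 0.04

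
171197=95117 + 76080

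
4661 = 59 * 79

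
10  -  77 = - 67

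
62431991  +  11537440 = 73969431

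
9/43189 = 9/43189 = 0.00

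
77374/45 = 77374/45 = 1719.42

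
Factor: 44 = 2^2*11^1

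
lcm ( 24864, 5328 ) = 74592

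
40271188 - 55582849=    - 15311661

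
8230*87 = 716010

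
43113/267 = 161 + 42/89 = 161.47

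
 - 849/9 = - 283/3 = - 94.33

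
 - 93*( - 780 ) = 72540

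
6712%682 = 574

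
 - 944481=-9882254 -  - 8937773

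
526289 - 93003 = 433286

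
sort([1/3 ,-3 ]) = [-3, 1/3]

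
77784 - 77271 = 513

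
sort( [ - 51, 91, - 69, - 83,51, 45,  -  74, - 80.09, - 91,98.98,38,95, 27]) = [ - 91,-83,-80.09, - 74, - 69, - 51, 27, 38, 45, 51,  91, 95, 98.98 ] 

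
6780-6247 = 533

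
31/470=31/470 =0.07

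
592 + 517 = 1109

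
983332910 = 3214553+980118357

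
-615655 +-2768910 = - 3384565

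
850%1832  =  850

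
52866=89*594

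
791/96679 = 791/96679 = 0.01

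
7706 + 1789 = 9495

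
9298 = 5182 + 4116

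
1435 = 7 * 205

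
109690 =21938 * 5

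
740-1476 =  - 736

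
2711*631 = 1710641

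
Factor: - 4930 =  - 2^1*5^1*17^1*29^1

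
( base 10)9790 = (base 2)10011000111110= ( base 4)2120332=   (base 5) 303130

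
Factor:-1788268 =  - 2^2 *447067^1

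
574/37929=574/37929 = 0.02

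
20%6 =2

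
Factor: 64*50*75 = 240000 = 2^7*3^1*5^4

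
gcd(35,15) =5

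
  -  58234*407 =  - 23701238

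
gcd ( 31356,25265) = 1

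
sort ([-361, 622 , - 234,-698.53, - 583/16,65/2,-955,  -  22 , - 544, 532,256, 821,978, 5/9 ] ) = [  -  955, - 698.53, - 544,-361, -234, - 583/16, - 22, 5/9, 65/2, 256,532, 622, 821,978] 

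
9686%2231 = 762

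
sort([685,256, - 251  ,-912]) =[-912, - 251,256,685] 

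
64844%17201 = 13241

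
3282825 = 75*43771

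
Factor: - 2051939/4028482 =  - 2^( - 1 )*107^1 *127^1 *151^1*1297^ ( - 1)*1553^( - 1) 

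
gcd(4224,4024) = 8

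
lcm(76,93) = 7068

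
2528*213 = 538464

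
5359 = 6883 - 1524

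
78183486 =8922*8763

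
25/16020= 5/3204 = 0.00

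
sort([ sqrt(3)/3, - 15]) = [ - 15,  sqrt(3 )/3]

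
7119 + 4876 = 11995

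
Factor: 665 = 5^1 * 7^1*19^1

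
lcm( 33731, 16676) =1484164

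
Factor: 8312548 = 2^2*223^1 *9319^1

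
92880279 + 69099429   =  161979708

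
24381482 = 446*54667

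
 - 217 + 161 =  - 56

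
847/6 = 141 + 1/6 = 141.17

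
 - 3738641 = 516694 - 4255335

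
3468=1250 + 2218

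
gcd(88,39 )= 1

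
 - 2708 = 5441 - 8149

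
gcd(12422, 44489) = 1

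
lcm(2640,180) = 7920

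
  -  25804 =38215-64019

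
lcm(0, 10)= 0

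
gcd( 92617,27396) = 1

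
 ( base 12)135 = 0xb9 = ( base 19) 9e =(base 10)185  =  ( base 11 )159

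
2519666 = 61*41306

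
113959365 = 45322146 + 68637219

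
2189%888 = 413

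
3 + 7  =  10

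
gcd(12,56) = 4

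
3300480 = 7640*432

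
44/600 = 11/150 = 0.07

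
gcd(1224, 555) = 3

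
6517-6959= -442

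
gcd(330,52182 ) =6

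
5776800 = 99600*58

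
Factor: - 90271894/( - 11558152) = 2^( - 2) * 827^ ( - 1)*1747^(-1)* 45135947^1 = 45135947/5779076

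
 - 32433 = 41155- 73588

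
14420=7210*2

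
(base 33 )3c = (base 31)3I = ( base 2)1101111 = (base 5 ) 421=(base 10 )111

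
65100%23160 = 18780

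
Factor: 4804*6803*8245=2^2*5^1*17^1*97^1*1201^1*6803^1 = 269459890940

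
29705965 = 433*68605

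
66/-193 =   -  1 + 127/193 = - 0.34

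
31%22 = 9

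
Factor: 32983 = 32983^1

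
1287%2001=1287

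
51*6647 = 338997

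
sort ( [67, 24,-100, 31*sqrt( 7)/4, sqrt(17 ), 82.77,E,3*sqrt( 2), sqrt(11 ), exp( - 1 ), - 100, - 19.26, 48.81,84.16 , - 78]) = [ - 100,- 100, - 78,  -  19.26,  exp( - 1),E, sqrt( 11), sqrt ( 17) , 3*sqrt(2),31*sqrt( 7)/4,24,48.81,67,82.77, 84.16]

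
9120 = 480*19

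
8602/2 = 4301 =4301.00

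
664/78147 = 664/78147 = 0.01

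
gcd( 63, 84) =21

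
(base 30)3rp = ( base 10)3535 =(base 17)c3g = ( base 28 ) 4e7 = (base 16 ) DCF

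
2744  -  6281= - 3537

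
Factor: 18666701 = 3121^1*5981^1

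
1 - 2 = -1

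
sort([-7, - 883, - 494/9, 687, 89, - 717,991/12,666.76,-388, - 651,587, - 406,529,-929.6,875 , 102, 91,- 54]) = [ - 929.6, - 883, - 717,-651, - 406, - 388, - 494/9, - 54, - 7,991/12, 89,91,102,529,587, 666.76, 687, 875]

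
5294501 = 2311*2291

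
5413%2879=2534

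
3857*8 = 30856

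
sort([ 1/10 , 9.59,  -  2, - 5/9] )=[- 2,-5/9,1/10,9.59]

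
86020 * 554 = 47655080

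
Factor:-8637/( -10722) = 2^(-1 ) * 1787^( - 1 )*2879^1 = 2879/3574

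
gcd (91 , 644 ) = 7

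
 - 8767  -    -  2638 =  - 6129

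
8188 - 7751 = 437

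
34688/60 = 578 + 2/15 = 578.13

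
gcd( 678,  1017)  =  339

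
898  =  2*449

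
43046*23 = 990058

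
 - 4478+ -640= - 5118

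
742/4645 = 742/4645 = 0.16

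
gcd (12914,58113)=6457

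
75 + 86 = 161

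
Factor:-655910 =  - 2^1*5^1*107^1*613^1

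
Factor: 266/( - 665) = -2/5 = -2^1*5^(-1 )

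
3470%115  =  20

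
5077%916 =497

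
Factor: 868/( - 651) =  - 2^2*3^( - 1) = - 4/3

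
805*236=189980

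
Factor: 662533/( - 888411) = -3^( - 1 )*223^1*2971^1*296137^( - 1) 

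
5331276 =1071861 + 4259415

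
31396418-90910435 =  - 59514017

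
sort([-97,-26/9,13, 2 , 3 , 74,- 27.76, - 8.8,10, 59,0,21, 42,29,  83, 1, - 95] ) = [ - 97, - 95,  -  27.76,-8.8, - 26/9, 0,  1,2,  3,  10,13 , 21, 29, 42,  59, 74, 83]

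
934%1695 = 934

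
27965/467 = 59 +412/467 = 59.88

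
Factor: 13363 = 7^1*23^1* 83^1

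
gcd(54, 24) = 6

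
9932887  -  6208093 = 3724794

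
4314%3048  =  1266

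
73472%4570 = 352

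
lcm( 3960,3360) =110880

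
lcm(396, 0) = 0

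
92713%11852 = 9749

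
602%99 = 8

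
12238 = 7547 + 4691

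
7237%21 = 13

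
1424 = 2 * 712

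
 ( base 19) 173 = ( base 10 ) 497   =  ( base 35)e7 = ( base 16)1f1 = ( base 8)761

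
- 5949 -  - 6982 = 1033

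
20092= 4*5023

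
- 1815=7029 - 8844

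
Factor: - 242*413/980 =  - 2^( - 1)*5^(-1)*7^( -1)*11^2 * 59^1 = - 7139/70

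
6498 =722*9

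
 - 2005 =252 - 2257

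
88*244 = 21472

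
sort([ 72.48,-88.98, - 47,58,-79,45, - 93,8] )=[ - 93,  -  88.98, - 79, - 47,8,  45, 58,72.48]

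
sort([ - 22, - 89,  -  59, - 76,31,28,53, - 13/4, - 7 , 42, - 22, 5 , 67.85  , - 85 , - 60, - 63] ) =[ - 89, - 85, - 76, - 63, - 60, - 59, - 22 ,-22, - 7, - 13/4,5,28, 31, 42,  53,67.85 ] 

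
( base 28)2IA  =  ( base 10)2082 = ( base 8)4042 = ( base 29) 2dn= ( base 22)46E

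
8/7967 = 8/7967  =  0.00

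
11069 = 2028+9041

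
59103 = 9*6567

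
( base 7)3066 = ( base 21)296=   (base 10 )1077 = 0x435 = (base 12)759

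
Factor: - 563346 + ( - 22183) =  - 585529 = -  7^1 * 233^1*359^1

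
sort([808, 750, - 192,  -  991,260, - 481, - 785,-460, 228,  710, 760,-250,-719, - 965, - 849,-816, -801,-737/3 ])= [-991  , - 965,-849,-816,-801, - 785,-719 , - 481, - 460,-250, - 737/3, - 192, 228, 260, 710, 750, 760,808 ]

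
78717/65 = 78717/65  =  1211.03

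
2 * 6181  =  12362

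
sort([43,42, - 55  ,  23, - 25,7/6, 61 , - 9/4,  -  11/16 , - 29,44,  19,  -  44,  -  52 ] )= [ - 55,  -  52,  -  44, - 29, - 25,-9/4,  -  11/16,  7/6, 19,23, 42,43, 44,61]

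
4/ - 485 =-4/485 = -  0.01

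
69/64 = 1+5/64 = 1.08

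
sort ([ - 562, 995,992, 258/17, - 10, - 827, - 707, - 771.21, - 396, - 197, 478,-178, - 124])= [ - 827, - 771.21,-707,-562, - 396,-197, - 178, - 124, - 10, 258/17,478, 992, 995]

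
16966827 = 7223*2349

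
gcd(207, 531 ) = 9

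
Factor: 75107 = 19^1*59^1*67^1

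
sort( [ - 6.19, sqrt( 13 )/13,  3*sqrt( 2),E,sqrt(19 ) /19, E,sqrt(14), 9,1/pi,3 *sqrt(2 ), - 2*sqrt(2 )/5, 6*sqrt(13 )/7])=[ - 6.19,- 2 * sqrt(2 ) /5,sqrt( 19 )/19 , sqrt(13)/13,1/pi, E,E, 6*sqrt(13)/7,sqrt(14 ),3*sqrt( 2),3*sqrt(2 ),9]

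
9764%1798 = 774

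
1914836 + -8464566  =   - 6549730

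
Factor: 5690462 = 2^1*19^1*149749^1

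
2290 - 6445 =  - 4155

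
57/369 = 19/123 = 0.15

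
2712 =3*904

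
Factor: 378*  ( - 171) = -64638 = -  2^1*3^5 * 7^1 * 19^1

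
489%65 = 34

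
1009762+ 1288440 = 2298202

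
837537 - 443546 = 393991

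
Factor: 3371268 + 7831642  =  11202910 = 2^1* 5^1*1120291^1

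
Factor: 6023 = 19^1*  317^1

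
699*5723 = 4000377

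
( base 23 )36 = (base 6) 203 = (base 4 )1023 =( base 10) 75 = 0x4B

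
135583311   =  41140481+94442830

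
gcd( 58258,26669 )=1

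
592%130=72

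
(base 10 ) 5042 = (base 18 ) fa2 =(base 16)13b2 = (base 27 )6OK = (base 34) 4ca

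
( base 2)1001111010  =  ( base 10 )634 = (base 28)MI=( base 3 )212111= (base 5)10014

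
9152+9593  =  18745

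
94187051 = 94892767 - 705716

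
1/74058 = 1/74058 =0.00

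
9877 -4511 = 5366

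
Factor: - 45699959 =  - 19^1*2405261^1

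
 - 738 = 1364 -2102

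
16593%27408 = 16593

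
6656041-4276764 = 2379277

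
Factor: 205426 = 2^1*13^1*7901^1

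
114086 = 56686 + 57400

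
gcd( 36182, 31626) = 2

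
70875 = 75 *945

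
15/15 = 1 = 1.00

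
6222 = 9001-2779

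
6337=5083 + 1254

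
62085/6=10347 + 1/2  =  10347.50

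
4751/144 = 4751/144 = 32.99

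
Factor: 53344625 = 5^3*426757^1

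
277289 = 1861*149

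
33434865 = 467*71595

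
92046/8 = 11505 + 3/4=11505.75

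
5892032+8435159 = 14327191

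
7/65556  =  7/65556 = 0.00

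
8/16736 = 1/2092 = 0.00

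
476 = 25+451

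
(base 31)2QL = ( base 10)2749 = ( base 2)101010111101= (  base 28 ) 3e5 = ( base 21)64J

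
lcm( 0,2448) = 0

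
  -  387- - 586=199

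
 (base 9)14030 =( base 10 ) 9504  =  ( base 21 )10BC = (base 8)22440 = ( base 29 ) b8l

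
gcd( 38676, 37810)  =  2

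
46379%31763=14616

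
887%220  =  7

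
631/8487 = 631/8487 = 0.07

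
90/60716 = 45/30358=0.00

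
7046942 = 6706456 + 340486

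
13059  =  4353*3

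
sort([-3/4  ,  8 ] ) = [ -3/4,8] 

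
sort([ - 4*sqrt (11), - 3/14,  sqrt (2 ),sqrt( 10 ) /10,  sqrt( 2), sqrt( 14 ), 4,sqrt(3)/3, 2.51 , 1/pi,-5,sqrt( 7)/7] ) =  [ - 4*sqrt ( 11 ), - 5,  -  3/14, sqrt( 10)/10, 1/pi, sqrt(7) /7, sqrt( 3)/3, sqrt(2 ),sqrt(2 ),2.51,  sqrt(14), 4 ]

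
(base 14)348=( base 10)652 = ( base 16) 28c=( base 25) 112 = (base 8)1214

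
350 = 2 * 175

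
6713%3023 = 667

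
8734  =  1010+7724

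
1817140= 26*69890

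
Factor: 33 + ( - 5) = 2^2 * 7^1 = 28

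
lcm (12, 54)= 108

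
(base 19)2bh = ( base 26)1AC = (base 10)948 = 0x3B4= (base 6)4220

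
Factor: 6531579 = 3^2 * 725731^1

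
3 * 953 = 2859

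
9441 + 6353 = 15794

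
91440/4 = 22860 = 22860.00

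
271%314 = 271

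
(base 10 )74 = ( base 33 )28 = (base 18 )42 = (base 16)4A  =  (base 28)2i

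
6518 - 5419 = 1099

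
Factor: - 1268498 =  - 2^1 * 7^1 * 11^1*8237^1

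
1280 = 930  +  350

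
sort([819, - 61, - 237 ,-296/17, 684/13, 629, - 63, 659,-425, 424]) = [- 425, - 237, - 63,  -  61,-296/17, 684/13,  424, 629, 659, 819]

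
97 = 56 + 41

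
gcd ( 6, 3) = 3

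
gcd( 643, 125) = 1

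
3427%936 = 619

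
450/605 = 90/121 = 0.74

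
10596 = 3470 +7126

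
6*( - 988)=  - 5928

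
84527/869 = 84527/869=97.27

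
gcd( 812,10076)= 4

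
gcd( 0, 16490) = 16490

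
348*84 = 29232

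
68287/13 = 68287/13 = 5252.85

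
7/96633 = 7/96633 = 0.00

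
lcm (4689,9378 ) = 9378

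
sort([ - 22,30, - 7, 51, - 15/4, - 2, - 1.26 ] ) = [  -  22 ,  -  7, - 15/4, - 2, - 1.26,30,  51]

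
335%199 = 136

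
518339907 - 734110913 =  - 215771006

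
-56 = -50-6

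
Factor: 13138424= 2^3*13^1*19^1*61^1*109^1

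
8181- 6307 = 1874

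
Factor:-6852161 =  - 6852161^1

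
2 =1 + 1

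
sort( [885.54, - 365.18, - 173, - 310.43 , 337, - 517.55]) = [ - 517.55, - 365.18,-310.43, - 173,  337, 885.54 ]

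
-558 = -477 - 81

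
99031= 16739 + 82292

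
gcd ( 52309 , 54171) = 1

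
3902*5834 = 22764268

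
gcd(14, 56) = 14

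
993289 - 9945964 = - 8952675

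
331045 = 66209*5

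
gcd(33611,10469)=551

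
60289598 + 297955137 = 358244735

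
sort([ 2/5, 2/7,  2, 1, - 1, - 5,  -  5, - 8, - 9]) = [ - 9, - 8, - 5,-5,-1, 2/7,2/5, 1,2 ] 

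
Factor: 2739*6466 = 2^1*3^1*11^1*53^1*61^1*83^1 = 17710374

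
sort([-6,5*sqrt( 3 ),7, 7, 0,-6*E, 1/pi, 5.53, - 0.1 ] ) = [ - 6*E,-6, - 0.1, 0, 1/pi,5.53,7,7 , 5 * sqrt( 3 )] 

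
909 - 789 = 120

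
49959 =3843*13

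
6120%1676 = 1092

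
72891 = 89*819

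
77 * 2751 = 211827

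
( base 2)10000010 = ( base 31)46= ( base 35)3p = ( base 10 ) 130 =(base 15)8A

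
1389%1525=1389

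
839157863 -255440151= 583717712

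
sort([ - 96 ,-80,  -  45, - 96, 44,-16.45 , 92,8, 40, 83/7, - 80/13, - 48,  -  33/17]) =[ - 96,-96, - 80,-48,-45, - 16.45, - 80/13,  -  33/17, 8,83/7, 40, 44,92]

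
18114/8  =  9057/4 =2264.25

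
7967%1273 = 329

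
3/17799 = 1/5933 = 0.00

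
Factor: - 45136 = - 2^4*7^1*13^1*31^1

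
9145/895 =10+39/179 = 10.22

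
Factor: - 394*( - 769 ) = 2^1*197^1 * 769^1 = 302986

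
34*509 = 17306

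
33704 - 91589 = -57885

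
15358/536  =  7679/268 = 28.65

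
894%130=114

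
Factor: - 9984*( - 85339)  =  852024576 = 2^8 * 3^1*13^1 * 61^1*1399^1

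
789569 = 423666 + 365903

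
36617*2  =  73234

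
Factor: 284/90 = 142/45 = 2^1*3^( - 2 )*5^ (- 1 )*71^1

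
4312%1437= 1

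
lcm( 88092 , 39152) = 352368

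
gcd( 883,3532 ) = 883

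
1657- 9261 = - 7604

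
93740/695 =18748/139=134.88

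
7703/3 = 2567+2/3  =  2567.67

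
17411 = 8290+9121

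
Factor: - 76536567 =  - 3^2*17^1*500239^1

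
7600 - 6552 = 1048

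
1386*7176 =9945936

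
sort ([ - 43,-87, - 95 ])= [-95 , - 87, - 43] 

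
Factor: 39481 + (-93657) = - 54176 = - 2^5 * 1693^1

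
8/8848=1/1106 = 0.00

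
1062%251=58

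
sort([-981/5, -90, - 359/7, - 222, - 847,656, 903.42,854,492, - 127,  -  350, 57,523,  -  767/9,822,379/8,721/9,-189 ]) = [ - 847 , - 350 , - 222,- 981/5, - 189,-127, - 90, - 767/9, - 359/7, 379/8,57,  721/9, 492 , 523, 656,822,854 , 903.42 ]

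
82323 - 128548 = -46225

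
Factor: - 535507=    - 7^1*113^1 * 677^1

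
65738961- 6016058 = 59722903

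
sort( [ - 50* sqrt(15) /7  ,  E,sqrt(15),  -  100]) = [ - 100 , - 50*sqrt (15 )/7, E, sqrt (15)]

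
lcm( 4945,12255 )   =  281865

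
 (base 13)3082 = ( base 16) 1a29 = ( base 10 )6697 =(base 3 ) 100012001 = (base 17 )162G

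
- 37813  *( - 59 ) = 2230967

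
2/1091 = 2/1091 = 0.00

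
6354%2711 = 932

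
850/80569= 850/80569 = 0.01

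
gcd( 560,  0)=560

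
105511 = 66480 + 39031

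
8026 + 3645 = 11671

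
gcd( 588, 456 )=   12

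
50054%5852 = 3238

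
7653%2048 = 1509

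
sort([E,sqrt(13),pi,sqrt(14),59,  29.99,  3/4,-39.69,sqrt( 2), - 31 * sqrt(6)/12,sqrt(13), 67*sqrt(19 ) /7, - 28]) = [ - 39.69, - 28, - 31*sqrt( 6 ) /12,3/4,sqrt(2) , E,pi,sqrt( 13),sqrt( 13), sqrt(14),29.99 , 67*sqrt( 19)/7, 59] 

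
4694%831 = 539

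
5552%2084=1384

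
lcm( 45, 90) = 90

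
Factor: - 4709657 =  - 4709657^1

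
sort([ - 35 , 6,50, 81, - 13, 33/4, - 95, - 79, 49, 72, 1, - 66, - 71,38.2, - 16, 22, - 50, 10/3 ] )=[ - 95, - 79, - 71, - 66, - 50,- 35, - 16, - 13, 1, 10/3,  6,33/4, 22, 38.2,49,50, 72, 81] 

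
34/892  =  17/446=0.04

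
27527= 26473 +1054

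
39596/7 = 5656+ 4/7 = 5656.57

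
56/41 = 1+15/41 = 1.37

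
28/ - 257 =-28/257  =  - 0.11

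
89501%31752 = 25997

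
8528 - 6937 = 1591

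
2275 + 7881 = 10156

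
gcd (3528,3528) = 3528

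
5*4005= 20025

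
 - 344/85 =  - 344/85 = - 4.05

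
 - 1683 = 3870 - 5553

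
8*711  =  5688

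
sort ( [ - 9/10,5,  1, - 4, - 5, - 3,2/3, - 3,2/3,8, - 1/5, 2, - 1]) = [ - 5, - 4, - 3, - 3, - 1,  -  9/10, - 1/5,  2/3, 2/3  ,  1 , 2,5,8 ] 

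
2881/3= 2881/3 = 960.33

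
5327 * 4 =21308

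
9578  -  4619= 4959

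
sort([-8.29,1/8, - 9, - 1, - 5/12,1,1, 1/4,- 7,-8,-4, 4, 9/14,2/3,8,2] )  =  [-9,-8.29, - 8, - 7 , - 4, - 1, - 5/12,1/8, 1/4 , 9/14, 2/3,1,1, 2 , 4,8] 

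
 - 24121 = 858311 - 882432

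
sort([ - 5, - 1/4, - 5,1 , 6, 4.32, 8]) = [  -  5,-5, - 1/4,1,  4.32, 6, 8 ] 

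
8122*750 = 6091500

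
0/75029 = 0 = 0.00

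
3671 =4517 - 846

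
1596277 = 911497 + 684780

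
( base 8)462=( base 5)2211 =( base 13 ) 1a7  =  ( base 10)306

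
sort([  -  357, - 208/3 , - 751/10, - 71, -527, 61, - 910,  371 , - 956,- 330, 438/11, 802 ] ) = [ - 956, - 910, - 527, - 357, - 330, -751/10 , - 71,-208/3,438/11,61,371 , 802]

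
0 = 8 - 8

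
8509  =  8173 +336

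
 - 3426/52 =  - 1713/26 = - 65.88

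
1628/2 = 814 =814.00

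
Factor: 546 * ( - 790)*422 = -182025480 = -  2^3*3^1*5^1*7^1*13^1*79^1*211^1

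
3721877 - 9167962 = -5446085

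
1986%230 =146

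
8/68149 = 8/68149 = 0.00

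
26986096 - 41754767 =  - 14768671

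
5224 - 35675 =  -30451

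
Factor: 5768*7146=2^4*3^2*7^1*103^1 * 397^1 = 41218128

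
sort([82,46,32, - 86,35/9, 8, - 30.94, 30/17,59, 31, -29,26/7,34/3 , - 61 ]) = [ - 86, - 61, -30.94, -29, 30/17 , 26/7 , 35/9,8,34/3,31,32,46 , 59,82] 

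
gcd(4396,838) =2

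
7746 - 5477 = 2269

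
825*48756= 40223700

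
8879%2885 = 224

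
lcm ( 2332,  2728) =144584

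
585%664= 585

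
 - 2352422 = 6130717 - 8483139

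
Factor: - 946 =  - 2^1*11^1 * 43^1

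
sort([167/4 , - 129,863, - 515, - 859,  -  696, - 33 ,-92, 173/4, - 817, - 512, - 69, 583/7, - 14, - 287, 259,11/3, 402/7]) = [ - 859, - 817, - 696, - 515, - 512, - 287, - 129, - 92,  -  69,-33, - 14,11/3, 167/4, 173/4, 402/7,583/7,  259,863]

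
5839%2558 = 723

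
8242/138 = 4121/69 = 59.72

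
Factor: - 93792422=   -  2^1 * 31^1 *563^1*2687^1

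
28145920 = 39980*704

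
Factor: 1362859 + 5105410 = 6468269^1  =  6468269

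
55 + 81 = 136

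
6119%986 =203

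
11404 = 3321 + 8083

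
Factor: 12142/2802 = 3^ (  -  1 )*13^1 = 13/3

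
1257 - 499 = 758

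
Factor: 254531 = 359^1*709^1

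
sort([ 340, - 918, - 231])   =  [ - 918, - 231,340 ]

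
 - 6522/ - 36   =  181 + 1/6 = 181.17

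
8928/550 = 4464/275 = 16.23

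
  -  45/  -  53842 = 45/53842 = 0.00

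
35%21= 14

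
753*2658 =2001474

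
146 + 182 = 328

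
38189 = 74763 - 36574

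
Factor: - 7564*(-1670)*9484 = 2^5*5^1*31^1*61^1*167^1*2371^1 = 119800749920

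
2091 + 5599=7690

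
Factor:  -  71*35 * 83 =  - 206255 = -5^1*7^1*71^1 * 83^1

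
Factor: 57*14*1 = 798 = 2^1*3^1 *7^1* 19^1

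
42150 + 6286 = 48436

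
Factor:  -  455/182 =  - 2^(-1)*5^1=-5/2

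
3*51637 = 154911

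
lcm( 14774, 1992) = 177288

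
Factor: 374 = 2^1 * 11^1*17^1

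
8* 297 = 2376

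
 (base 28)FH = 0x1B5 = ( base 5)3222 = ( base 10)437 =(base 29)F2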